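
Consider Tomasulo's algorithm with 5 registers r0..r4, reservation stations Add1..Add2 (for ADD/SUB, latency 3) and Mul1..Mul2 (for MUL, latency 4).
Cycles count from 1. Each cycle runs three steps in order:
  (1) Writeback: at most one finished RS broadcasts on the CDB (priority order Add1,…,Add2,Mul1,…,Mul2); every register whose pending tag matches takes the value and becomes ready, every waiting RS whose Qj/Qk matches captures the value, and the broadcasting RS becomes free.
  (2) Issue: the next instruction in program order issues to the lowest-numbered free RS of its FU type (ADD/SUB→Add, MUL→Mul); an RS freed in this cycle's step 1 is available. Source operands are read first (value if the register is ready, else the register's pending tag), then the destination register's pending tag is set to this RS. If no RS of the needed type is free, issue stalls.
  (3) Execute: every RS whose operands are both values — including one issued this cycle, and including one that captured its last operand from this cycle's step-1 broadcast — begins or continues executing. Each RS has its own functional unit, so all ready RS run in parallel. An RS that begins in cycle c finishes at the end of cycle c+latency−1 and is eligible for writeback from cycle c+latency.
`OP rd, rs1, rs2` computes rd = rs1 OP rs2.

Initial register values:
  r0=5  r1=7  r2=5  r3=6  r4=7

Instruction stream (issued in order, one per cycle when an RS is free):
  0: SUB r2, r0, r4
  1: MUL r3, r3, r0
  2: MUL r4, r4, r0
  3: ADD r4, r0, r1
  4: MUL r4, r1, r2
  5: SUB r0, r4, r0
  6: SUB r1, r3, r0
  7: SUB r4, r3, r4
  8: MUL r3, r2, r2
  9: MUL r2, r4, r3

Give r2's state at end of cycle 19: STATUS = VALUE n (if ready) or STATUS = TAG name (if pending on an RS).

c1: issue SUB r2<-Add1 | r0:5,r1:7,r2:Add1,r3:6,r4:7
c2: issue MUL r3<-Mul1 | r0:5,r1:7,r2:Add1,r3:Mul1,r4:7
c3: issue MUL r4<-Mul2 | r0:5,r1:7,r2:Add1,r3:Mul1,r4:Mul2
c4: CDB Add1=-2; issue ADD r4<-Add1 | r0:5,r1:7,r2:-2,r3:Mul1,r4:Add1
c5: stall | r0:5,r1:7,r2:-2,r3:Mul1,r4:Add1
c6: CDB Mul1=30; issue MUL r4<-Mul1 | r0:5,r1:7,r2:-2,r3:30,r4:Mul1
c7: CDB Add1=12; issue SUB r0<-Add1 | r0:Add1,r1:7,r2:-2,r3:30,r4:Mul1
c8: CDB Mul2=35; issue SUB r1<-Add2 | r0:Add1,r1:Add2,r2:-2,r3:30,r4:Mul1
c9: stall | r0:Add1,r1:Add2,r2:-2,r3:30,r4:Mul1
c10: CDB Mul1=-14; stall | r0:Add1,r1:Add2,r2:-2,r3:30,r4:-14
c11: stall | r0:Add1,r1:Add2,r2:-2,r3:30,r4:-14
c12: stall | r0:Add1,r1:Add2,r2:-2,r3:30,r4:-14
c13: CDB Add1=-19; issue SUB r4<-Add1 | r0:-19,r1:Add2,r2:-2,r3:30,r4:Add1
c14: issue MUL r3<-Mul1 | r0:-19,r1:Add2,r2:-2,r3:Mul1,r4:Add1
c15: issue MUL r2<-Mul2 | r0:-19,r1:Add2,r2:Mul2,r3:Mul1,r4:Add1
c16: CDB Add1=44 | r0:-19,r1:Add2,r2:Mul2,r3:Mul1,r4:44
c17: CDB Add2=49 | r0:-19,r1:49,r2:Mul2,r3:Mul1,r4:44
c18: CDB Mul1=4 | r0:-19,r1:49,r2:Mul2,r3:4,r4:44
c19: - | r0:-19,r1:49,r2:Mul2,r3:4,r4:44

STATUS = TAG Mul2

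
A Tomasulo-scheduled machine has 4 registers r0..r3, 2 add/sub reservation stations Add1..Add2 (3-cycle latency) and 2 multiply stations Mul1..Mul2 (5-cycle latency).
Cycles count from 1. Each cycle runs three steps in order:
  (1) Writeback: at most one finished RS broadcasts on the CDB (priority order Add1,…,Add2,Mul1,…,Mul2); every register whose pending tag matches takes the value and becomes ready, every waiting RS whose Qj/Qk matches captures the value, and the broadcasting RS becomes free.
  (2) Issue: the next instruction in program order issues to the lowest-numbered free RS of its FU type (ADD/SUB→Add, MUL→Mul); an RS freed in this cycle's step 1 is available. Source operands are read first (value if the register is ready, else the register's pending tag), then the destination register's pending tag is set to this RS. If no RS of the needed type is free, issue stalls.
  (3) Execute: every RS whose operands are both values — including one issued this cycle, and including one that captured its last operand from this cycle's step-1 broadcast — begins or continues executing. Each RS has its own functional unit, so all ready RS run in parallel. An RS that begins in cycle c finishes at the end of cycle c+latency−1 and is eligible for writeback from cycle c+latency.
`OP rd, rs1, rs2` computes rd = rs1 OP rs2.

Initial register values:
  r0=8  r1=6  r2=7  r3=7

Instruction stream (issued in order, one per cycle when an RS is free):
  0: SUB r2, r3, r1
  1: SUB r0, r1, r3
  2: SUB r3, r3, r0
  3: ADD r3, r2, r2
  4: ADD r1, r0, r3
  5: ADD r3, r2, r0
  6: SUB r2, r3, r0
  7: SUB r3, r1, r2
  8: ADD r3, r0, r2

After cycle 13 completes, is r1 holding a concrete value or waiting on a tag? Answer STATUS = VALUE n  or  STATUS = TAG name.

c1: issue SUB r2<-Add1 | r0:8,r1:6,r2:Add1,r3:7
c2: issue SUB r0<-Add2 | r0:Add2,r1:6,r2:Add1,r3:7
c3: stall | r0:Add2,r1:6,r2:Add1,r3:7
c4: CDB Add1=1; issue SUB r3<-Add1 | r0:Add2,r1:6,r2:1,r3:Add1
c5: CDB Add2=-1; issue ADD r3<-Add2 | r0:-1,r1:6,r2:1,r3:Add2
c6: stall | r0:-1,r1:6,r2:1,r3:Add2
c7: stall | r0:-1,r1:6,r2:1,r3:Add2
c8: CDB Add1=8; issue ADD r1<-Add1 | r0:-1,r1:Add1,r2:1,r3:Add2
c9: CDB Add2=2; issue ADD r3<-Add2 | r0:-1,r1:Add1,r2:1,r3:Add2
c10: stall | r0:-1,r1:Add1,r2:1,r3:Add2
c11: stall | r0:-1,r1:Add1,r2:1,r3:Add2
c12: CDB Add1=1; issue SUB r2<-Add1 | r0:-1,r1:1,r2:Add1,r3:Add2
c13: CDB Add2=0; issue SUB r3<-Add2 | r0:-1,r1:1,r2:Add1,r3:Add2

STATUS = VALUE 1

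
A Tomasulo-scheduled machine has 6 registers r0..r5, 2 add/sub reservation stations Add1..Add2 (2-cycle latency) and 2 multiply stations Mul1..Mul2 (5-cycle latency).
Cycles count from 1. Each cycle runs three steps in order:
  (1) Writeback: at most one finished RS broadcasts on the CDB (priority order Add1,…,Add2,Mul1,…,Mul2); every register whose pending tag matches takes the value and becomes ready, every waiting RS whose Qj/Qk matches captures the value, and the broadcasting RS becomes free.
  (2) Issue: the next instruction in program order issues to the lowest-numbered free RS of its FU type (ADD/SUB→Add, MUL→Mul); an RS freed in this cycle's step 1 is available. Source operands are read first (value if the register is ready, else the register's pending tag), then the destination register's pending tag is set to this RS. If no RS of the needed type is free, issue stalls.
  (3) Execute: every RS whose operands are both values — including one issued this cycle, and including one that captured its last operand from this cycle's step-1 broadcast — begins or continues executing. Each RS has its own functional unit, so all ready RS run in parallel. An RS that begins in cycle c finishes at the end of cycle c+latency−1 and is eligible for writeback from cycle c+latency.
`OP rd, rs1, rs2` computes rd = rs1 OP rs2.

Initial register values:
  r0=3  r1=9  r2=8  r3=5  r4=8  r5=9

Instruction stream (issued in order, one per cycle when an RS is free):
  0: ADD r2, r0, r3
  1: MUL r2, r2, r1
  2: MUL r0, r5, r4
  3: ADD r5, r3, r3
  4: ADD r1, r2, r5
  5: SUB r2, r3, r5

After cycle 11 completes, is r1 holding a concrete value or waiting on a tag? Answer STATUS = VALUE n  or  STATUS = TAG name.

STATUS = VALUE 82

c1: issue ADD r2<-Add1 | r0:3,r1:9,r2:Add1,r3:5,r4:8,r5:9
c2: issue MUL r2<-Mul1 | r0:3,r1:9,r2:Mul1,r3:5,r4:8,r5:9
c3: CDB Add1=8; issue MUL r0<-Mul2 | r0:Mul2,r1:9,r2:Mul1,r3:5,r4:8,r5:9
c4: issue ADD r5<-Add1 | r0:Mul2,r1:9,r2:Mul1,r3:5,r4:8,r5:Add1
c5: issue ADD r1<-Add2 | r0:Mul2,r1:Add2,r2:Mul1,r3:5,r4:8,r5:Add1
c6: CDB Add1=10; issue SUB r2<-Add1 | r0:Mul2,r1:Add2,r2:Add1,r3:5,r4:8,r5:10
c7: - | r0:Mul2,r1:Add2,r2:Add1,r3:5,r4:8,r5:10
c8: CDB Add1=-5 | r0:Mul2,r1:Add2,r2:-5,r3:5,r4:8,r5:10
c9: CDB Mul1=72 | r0:Mul2,r1:Add2,r2:-5,r3:5,r4:8,r5:10
c10: CDB Mul2=72 | r0:72,r1:Add2,r2:-5,r3:5,r4:8,r5:10
c11: CDB Add2=82 | r0:72,r1:82,r2:-5,r3:5,r4:8,r5:10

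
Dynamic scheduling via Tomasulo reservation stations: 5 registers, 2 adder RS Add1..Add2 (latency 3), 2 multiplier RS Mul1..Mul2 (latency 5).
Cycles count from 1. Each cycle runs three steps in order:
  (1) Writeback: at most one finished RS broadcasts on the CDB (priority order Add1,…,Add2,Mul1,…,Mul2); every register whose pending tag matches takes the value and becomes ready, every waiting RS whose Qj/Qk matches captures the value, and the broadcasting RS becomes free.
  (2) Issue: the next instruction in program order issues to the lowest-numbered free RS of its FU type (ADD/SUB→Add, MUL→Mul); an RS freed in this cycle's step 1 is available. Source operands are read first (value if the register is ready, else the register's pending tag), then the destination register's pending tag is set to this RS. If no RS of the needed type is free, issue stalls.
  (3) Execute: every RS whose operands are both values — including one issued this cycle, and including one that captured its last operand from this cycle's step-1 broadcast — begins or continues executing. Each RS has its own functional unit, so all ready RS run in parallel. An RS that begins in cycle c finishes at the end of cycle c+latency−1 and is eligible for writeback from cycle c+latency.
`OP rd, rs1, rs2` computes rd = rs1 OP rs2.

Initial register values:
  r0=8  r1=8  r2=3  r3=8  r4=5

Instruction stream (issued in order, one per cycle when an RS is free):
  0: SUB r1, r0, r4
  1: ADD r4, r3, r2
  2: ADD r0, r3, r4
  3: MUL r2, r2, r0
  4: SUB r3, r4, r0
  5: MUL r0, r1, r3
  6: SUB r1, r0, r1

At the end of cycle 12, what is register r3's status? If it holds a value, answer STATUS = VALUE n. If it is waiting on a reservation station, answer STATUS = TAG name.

cycle 1: issue SUB r1<-Add1 // r0:8,r1:Add1,r2:3,r3:8,r4:5
cycle 2: issue ADD r4<-Add2 // r0:8,r1:Add1,r2:3,r3:8,r4:Add2
cycle 3: stall // r0:8,r1:Add1,r2:3,r3:8,r4:Add2
cycle 4: CDB Add1=3; issue ADD r0<-Add1 // r0:Add1,r1:3,r2:3,r3:8,r4:Add2
cycle 5: CDB Add2=11; issue MUL r2<-Mul1 // r0:Add1,r1:3,r2:Mul1,r3:8,r4:11
cycle 6: issue SUB r3<-Add2 // r0:Add1,r1:3,r2:Mul1,r3:Add2,r4:11
cycle 7: issue MUL r0<-Mul2 // r0:Mul2,r1:3,r2:Mul1,r3:Add2,r4:11
cycle 8: CDB Add1=19; issue SUB r1<-Add1 // r0:Mul2,r1:Add1,r2:Mul1,r3:Add2,r4:11
cycle 9: - // r0:Mul2,r1:Add1,r2:Mul1,r3:Add2,r4:11
cycle 10: - // r0:Mul2,r1:Add1,r2:Mul1,r3:Add2,r4:11
cycle 11: CDB Add2=-8 // r0:Mul2,r1:Add1,r2:Mul1,r3:-8,r4:11
cycle 12: - // r0:Mul2,r1:Add1,r2:Mul1,r3:-8,r4:11

STATUS = VALUE -8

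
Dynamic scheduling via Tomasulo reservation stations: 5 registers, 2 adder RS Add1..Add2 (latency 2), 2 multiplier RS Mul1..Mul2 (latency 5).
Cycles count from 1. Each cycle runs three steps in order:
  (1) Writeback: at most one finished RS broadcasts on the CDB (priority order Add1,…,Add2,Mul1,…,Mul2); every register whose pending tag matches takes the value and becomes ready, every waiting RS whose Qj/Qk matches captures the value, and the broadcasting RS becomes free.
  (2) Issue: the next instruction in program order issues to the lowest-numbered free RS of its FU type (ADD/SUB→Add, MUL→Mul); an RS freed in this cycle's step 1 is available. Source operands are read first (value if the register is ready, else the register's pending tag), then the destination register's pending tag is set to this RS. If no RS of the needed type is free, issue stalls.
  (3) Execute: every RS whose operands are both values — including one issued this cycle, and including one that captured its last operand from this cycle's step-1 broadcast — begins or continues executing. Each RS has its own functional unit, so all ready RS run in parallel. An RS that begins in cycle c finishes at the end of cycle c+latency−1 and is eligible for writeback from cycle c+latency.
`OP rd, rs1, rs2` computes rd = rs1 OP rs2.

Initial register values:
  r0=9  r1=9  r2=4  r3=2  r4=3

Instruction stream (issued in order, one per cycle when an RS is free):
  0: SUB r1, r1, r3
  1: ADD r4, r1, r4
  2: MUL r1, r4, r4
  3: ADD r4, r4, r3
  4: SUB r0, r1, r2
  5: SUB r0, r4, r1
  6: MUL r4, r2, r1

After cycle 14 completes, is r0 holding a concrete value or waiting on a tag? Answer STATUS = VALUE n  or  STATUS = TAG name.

STATUS = VALUE -88

cycle 1: issue SUB r1<-Add1 // r0:9,r1:Add1,r2:4,r3:2,r4:3
cycle 2: issue ADD r4<-Add2 // r0:9,r1:Add1,r2:4,r3:2,r4:Add2
cycle 3: CDB Add1=7; issue MUL r1<-Mul1 // r0:9,r1:Mul1,r2:4,r3:2,r4:Add2
cycle 4: issue ADD r4<-Add1 // r0:9,r1:Mul1,r2:4,r3:2,r4:Add1
cycle 5: CDB Add2=10; issue SUB r0<-Add2 // r0:Add2,r1:Mul1,r2:4,r3:2,r4:Add1
cycle 6: stall // r0:Add2,r1:Mul1,r2:4,r3:2,r4:Add1
cycle 7: CDB Add1=12; issue SUB r0<-Add1 // r0:Add1,r1:Mul1,r2:4,r3:2,r4:12
cycle 8: issue MUL r4<-Mul2 // r0:Add1,r1:Mul1,r2:4,r3:2,r4:Mul2
cycle 9: - // r0:Add1,r1:Mul1,r2:4,r3:2,r4:Mul2
cycle 10: CDB Mul1=100 // r0:Add1,r1:100,r2:4,r3:2,r4:Mul2
cycle 11: - // r0:Add1,r1:100,r2:4,r3:2,r4:Mul2
cycle 12: CDB Add1=-88 // r0:-88,r1:100,r2:4,r3:2,r4:Mul2
cycle 13: CDB Add2=96 // r0:-88,r1:100,r2:4,r3:2,r4:Mul2
cycle 14: - // r0:-88,r1:100,r2:4,r3:2,r4:Mul2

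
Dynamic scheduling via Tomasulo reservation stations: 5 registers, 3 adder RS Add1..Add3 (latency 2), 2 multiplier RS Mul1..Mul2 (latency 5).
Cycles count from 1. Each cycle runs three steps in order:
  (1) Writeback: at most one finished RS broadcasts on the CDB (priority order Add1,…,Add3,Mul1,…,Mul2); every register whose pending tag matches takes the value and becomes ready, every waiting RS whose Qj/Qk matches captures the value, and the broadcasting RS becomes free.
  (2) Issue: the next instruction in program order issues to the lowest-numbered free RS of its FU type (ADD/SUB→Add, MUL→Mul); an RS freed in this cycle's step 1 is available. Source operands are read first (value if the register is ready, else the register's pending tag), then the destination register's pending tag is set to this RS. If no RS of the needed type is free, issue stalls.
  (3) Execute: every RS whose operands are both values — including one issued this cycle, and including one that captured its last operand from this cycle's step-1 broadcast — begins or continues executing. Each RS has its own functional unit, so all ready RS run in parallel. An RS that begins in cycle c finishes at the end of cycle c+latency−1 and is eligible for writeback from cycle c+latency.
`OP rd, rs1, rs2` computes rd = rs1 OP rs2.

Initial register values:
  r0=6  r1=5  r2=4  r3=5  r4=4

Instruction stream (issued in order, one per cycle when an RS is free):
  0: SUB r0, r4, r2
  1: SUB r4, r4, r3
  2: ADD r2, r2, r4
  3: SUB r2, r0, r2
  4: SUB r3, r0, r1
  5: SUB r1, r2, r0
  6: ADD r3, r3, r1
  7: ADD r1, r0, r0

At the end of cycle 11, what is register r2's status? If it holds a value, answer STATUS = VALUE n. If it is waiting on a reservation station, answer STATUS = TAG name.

STATUS = VALUE -3

cycle 1: issue SUB r0<-Add1 // r0:Add1,r1:5,r2:4,r3:5,r4:4
cycle 2: issue SUB r4<-Add2 // r0:Add1,r1:5,r2:4,r3:5,r4:Add2
cycle 3: CDB Add1=0; issue ADD r2<-Add1 // r0:0,r1:5,r2:Add1,r3:5,r4:Add2
cycle 4: CDB Add2=-1; issue SUB r2<-Add2 // r0:0,r1:5,r2:Add2,r3:5,r4:-1
cycle 5: issue SUB r3<-Add3 // r0:0,r1:5,r2:Add2,r3:Add3,r4:-1
cycle 6: CDB Add1=3; issue SUB r1<-Add1 // r0:0,r1:Add1,r2:Add2,r3:Add3,r4:-1
cycle 7: CDB Add3=-5; issue ADD r3<-Add3 // r0:0,r1:Add1,r2:Add2,r3:Add3,r4:-1
cycle 8: CDB Add2=-3; issue ADD r1<-Add2 // r0:0,r1:Add2,r2:-3,r3:Add3,r4:-1
cycle 9: - // r0:0,r1:Add2,r2:-3,r3:Add3,r4:-1
cycle 10: CDB Add1=-3 // r0:0,r1:Add2,r2:-3,r3:Add3,r4:-1
cycle 11: CDB Add2=0 // r0:0,r1:0,r2:-3,r3:Add3,r4:-1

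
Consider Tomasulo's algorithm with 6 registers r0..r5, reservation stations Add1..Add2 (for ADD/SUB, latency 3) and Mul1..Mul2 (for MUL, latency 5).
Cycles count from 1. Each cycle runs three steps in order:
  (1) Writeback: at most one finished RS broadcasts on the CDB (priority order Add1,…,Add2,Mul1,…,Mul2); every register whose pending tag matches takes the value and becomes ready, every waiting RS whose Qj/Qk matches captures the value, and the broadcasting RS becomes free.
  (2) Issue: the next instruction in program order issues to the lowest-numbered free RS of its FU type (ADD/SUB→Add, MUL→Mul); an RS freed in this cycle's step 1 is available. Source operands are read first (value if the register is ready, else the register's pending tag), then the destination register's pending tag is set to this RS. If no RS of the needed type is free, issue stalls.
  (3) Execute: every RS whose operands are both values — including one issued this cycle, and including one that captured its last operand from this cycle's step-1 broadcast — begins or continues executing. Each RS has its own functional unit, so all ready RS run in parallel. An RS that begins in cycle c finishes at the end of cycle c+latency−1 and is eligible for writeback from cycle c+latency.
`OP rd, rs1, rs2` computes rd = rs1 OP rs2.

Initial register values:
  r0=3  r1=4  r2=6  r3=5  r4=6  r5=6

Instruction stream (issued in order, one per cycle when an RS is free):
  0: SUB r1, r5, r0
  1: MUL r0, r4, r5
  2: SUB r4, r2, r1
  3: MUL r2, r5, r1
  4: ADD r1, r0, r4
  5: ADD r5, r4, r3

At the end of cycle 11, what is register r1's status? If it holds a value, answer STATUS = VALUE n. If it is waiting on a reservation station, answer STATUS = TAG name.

  c1: issue SUB r1<-Add1  regs: r0:3,r1:Add1,r2:6,r3:5,r4:6,r5:6
  c2: issue MUL r0<-Mul1  regs: r0:Mul1,r1:Add1,r2:6,r3:5,r4:6,r5:6
  c3: issue SUB r4<-Add2  regs: r0:Mul1,r1:Add1,r2:6,r3:5,r4:Add2,r5:6
  c4: CDB Add1=3; issue MUL r2<-Mul2  regs: r0:Mul1,r1:3,r2:Mul2,r3:5,r4:Add2,r5:6
  c5: issue ADD r1<-Add1  regs: r0:Mul1,r1:Add1,r2:Mul2,r3:5,r4:Add2,r5:6
  c6: stall  regs: r0:Mul1,r1:Add1,r2:Mul2,r3:5,r4:Add2,r5:6
  c7: CDB Add2=3; issue ADD r5<-Add2  regs: r0:Mul1,r1:Add1,r2:Mul2,r3:5,r4:3,r5:Add2
  c8: CDB Mul1=36  regs: r0:36,r1:Add1,r2:Mul2,r3:5,r4:3,r5:Add2
  c9: CDB Mul2=18  regs: r0:36,r1:Add1,r2:18,r3:5,r4:3,r5:Add2
  c10: CDB Add2=8  regs: r0:36,r1:Add1,r2:18,r3:5,r4:3,r5:8
  c11: CDB Add1=39  regs: r0:36,r1:39,r2:18,r3:5,r4:3,r5:8

STATUS = VALUE 39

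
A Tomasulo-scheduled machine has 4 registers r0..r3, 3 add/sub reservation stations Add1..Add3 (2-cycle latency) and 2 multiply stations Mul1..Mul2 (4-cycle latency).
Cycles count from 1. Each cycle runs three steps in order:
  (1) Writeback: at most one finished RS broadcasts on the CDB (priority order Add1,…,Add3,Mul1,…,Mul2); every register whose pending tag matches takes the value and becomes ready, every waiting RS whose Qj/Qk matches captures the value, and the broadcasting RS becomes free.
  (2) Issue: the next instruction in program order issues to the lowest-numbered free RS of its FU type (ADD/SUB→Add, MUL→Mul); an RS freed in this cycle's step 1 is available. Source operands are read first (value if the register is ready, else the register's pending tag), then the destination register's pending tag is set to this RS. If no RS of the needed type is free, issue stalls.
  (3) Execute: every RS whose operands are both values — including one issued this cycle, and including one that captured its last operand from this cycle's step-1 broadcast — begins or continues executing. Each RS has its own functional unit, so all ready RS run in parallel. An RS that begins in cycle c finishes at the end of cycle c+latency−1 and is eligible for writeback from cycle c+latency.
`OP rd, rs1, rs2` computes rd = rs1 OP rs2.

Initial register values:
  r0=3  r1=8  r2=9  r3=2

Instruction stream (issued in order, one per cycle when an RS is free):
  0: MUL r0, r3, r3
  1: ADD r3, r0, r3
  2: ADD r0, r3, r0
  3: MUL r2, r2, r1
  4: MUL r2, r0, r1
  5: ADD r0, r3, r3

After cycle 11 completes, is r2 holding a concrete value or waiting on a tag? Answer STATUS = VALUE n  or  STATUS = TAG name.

c1: issue MUL r0<-Mul1 | r0:Mul1,r1:8,r2:9,r3:2
c2: issue ADD r3<-Add1 | r0:Mul1,r1:8,r2:9,r3:Add1
c3: issue ADD r0<-Add2 | r0:Add2,r1:8,r2:9,r3:Add1
c4: issue MUL r2<-Mul2 | r0:Add2,r1:8,r2:Mul2,r3:Add1
c5: CDB Mul1=4; issue MUL r2<-Mul1 | r0:Add2,r1:8,r2:Mul1,r3:Add1
c6: issue ADD r0<-Add3 | r0:Add3,r1:8,r2:Mul1,r3:Add1
c7: CDB Add1=6 | r0:Add3,r1:8,r2:Mul1,r3:6
c8: CDB Mul2=72 | r0:Add3,r1:8,r2:Mul1,r3:6
c9: CDB Add2=10 | r0:Add3,r1:8,r2:Mul1,r3:6
c10: CDB Add3=12 | r0:12,r1:8,r2:Mul1,r3:6
c11: - | r0:12,r1:8,r2:Mul1,r3:6

STATUS = TAG Mul1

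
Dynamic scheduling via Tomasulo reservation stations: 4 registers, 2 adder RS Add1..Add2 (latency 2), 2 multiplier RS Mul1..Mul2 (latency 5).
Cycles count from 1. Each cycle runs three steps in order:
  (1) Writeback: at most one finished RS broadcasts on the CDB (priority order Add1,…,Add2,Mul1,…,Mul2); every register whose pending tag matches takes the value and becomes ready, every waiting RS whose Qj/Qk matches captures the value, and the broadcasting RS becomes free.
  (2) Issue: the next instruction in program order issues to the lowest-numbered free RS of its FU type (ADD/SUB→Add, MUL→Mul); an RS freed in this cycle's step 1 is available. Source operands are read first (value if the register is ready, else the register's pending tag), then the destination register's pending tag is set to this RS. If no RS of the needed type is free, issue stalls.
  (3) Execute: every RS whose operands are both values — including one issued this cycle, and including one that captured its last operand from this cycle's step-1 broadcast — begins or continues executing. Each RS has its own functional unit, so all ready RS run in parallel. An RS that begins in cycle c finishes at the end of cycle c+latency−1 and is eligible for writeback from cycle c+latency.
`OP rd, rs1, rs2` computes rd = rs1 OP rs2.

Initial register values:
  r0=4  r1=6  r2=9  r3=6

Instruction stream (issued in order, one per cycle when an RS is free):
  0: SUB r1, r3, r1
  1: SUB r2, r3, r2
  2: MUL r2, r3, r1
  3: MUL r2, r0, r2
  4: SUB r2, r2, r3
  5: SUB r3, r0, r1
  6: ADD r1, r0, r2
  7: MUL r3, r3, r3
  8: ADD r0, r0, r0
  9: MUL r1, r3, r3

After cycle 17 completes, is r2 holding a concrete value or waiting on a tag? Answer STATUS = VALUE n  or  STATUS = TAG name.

STATUS = VALUE -6

cycle 1: issue SUB r1<-Add1 // r0:4,r1:Add1,r2:9,r3:6
cycle 2: issue SUB r2<-Add2 // r0:4,r1:Add1,r2:Add2,r3:6
cycle 3: CDB Add1=0; issue MUL r2<-Mul1 // r0:4,r1:0,r2:Mul1,r3:6
cycle 4: CDB Add2=-3; issue MUL r2<-Mul2 // r0:4,r1:0,r2:Mul2,r3:6
cycle 5: issue SUB r2<-Add1 // r0:4,r1:0,r2:Add1,r3:6
cycle 6: issue SUB r3<-Add2 // r0:4,r1:0,r2:Add1,r3:Add2
cycle 7: stall // r0:4,r1:0,r2:Add1,r3:Add2
cycle 8: CDB Add2=4; issue ADD r1<-Add2 // r0:4,r1:Add2,r2:Add1,r3:4
cycle 9: CDB Mul1=0; issue MUL r3<-Mul1 // r0:4,r1:Add2,r2:Add1,r3:Mul1
cycle 10: stall // r0:4,r1:Add2,r2:Add1,r3:Mul1
cycle 11: stall // r0:4,r1:Add2,r2:Add1,r3:Mul1
cycle 12: stall // r0:4,r1:Add2,r2:Add1,r3:Mul1
cycle 13: stall // r0:4,r1:Add2,r2:Add1,r3:Mul1
cycle 14: CDB Mul1=16; stall // r0:4,r1:Add2,r2:Add1,r3:16
cycle 15: CDB Mul2=0; stall // r0:4,r1:Add2,r2:Add1,r3:16
cycle 16: stall // r0:4,r1:Add2,r2:Add1,r3:16
cycle 17: CDB Add1=-6; issue ADD r0<-Add1 // r0:Add1,r1:Add2,r2:-6,r3:16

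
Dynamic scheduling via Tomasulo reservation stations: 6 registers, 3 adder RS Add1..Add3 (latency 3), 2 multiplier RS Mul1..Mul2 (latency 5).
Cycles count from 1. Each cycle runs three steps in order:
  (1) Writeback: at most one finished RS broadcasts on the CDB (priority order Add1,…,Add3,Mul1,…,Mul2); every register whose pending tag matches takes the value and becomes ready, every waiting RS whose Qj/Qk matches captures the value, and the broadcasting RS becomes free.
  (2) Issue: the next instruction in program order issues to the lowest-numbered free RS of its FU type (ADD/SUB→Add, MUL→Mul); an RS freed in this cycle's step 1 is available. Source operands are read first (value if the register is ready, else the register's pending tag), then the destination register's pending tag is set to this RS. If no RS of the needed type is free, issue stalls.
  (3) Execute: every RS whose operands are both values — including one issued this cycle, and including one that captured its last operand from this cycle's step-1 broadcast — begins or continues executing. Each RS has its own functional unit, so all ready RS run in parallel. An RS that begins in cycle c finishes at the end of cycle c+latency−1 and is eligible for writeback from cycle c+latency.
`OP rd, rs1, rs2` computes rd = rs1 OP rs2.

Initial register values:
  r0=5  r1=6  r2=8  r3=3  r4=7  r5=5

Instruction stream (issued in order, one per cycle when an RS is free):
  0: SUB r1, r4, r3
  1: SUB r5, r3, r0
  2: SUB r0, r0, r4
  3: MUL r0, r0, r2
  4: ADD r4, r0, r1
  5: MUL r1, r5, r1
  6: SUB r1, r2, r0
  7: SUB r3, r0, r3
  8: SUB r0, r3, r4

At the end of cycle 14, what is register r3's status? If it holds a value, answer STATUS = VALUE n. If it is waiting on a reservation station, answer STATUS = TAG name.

  c1: issue SUB r1<-Add1  regs: r0:5,r1:Add1,r2:8,r3:3,r4:7,r5:5
  c2: issue SUB r5<-Add2  regs: r0:5,r1:Add1,r2:8,r3:3,r4:7,r5:Add2
  c3: issue SUB r0<-Add3  regs: r0:Add3,r1:Add1,r2:8,r3:3,r4:7,r5:Add2
  c4: CDB Add1=4; issue MUL r0<-Mul1  regs: r0:Mul1,r1:4,r2:8,r3:3,r4:7,r5:Add2
  c5: CDB Add2=-2; issue ADD r4<-Add1  regs: r0:Mul1,r1:4,r2:8,r3:3,r4:Add1,r5:-2
  c6: CDB Add3=-2; issue MUL r1<-Mul2  regs: r0:Mul1,r1:Mul2,r2:8,r3:3,r4:Add1,r5:-2
  c7: issue SUB r1<-Add2  regs: r0:Mul1,r1:Add2,r2:8,r3:3,r4:Add1,r5:-2
  c8: issue SUB r3<-Add3  regs: r0:Mul1,r1:Add2,r2:8,r3:Add3,r4:Add1,r5:-2
  c9: stall  regs: r0:Mul1,r1:Add2,r2:8,r3:Add3,r4:Add1,r5:-2
  c10: stall  regs: r0:Mul1,r1:Add2,r2:8,r3:Add3,r4:Add1,r5:-2
  c11: CDB Mul1=-16; stall  regs: r0:-16,r1:Add2,r2:8,r3:Add3,r4:Add1,r5:-2
  c12: CDB Mul2=-8; stall  regs: r0:-16,r1:Add2,r2:8,r3:Add3,r4:Add1,r5:-2
  c13: stall  regs: r0:-16,r1:Add2,r2:8,r3:Add3,r4:Add1,r5:-2
  c14: CDB Add1=-12; issue SUB r0<-Add1  regs: r0:Add1,r1:Add2,r2:8,r3:Add3,r4:-12,r5:-2

STATUS = TAG Add3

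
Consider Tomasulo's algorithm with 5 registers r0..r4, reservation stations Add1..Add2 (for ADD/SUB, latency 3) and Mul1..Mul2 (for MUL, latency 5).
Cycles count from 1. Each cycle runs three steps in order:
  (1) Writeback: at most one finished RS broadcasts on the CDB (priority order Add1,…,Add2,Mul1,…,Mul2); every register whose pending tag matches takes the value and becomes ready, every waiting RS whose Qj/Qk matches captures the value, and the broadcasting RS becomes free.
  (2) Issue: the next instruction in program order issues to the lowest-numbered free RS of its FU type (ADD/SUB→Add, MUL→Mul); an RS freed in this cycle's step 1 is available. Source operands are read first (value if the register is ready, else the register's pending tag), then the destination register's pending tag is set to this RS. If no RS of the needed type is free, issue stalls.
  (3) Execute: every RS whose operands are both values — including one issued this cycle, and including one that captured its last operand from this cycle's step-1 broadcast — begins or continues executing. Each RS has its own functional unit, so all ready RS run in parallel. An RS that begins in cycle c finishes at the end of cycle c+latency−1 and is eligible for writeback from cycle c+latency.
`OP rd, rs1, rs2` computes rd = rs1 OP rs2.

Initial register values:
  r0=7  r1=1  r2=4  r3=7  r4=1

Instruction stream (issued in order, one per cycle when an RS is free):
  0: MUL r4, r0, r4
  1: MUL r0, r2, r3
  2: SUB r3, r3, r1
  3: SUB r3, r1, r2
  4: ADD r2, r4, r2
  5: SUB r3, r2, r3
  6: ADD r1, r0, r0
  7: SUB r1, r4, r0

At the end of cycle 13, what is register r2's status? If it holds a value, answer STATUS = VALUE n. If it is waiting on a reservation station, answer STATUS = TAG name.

  c1: issue MUL r4<-Mul1  regs: r0:7,r1:1,r2:4,r3:7,r4:Mul1
  c2: issue MUL r0<-Mul2  regs: r0:Mul2,r1:1,r2:4,r3:7,r4:Mul1
  c3: issue SUB r3<-Add1  regs: r0:Mul2,r1:1,r2:4,r3:Add1,r4:Mul1
  c4: issue SUB r3<-Add2  regs: r0:Mul2,r1:1,r2:4,r3:Add2,r4:Mul1
  c5: stall  regs: r0:Mul2,r1:1,r2:4,r3:Add2,r4:Mul1
  c6: CDB Add1=6; issue ADD r2<-Add1  regs: r0:Mul2,r1:1,r2:Add1,r3:Add2,r4:Mul1
  c7: CDB Add2=-3; issue SUB r3<-Add2  regs: r0:Mul2,r1:1,r2:Add1,r3:Add2,r4:Mul1
  c8: CDB Mul1=7; stall  regs: r0:Mul2,r1:1,r2:Add1,r3:Add2,r4:7
  c9: CDB Mul2=28; stall  regs: r0:28,r1:1,r2:Add1,r3:Add2,r4:7
  c10: stall  regs: r0:28,r1:1,r2:Add1,r3:Add2,r4:7
  c11: CDB Add1=11; issue ADD r1<-Add1  regs: r0:28,r1:Add1,r2:11,r3:Add2,r4:7
  c12: stall  regs: r0:28,r1:Add1,r2:11,r3:Add2,r4:7
  c13: stall  regs: r0:28,r1:Add1,r2:11,r3:Add2,r4:7

STATUS = VALUE 11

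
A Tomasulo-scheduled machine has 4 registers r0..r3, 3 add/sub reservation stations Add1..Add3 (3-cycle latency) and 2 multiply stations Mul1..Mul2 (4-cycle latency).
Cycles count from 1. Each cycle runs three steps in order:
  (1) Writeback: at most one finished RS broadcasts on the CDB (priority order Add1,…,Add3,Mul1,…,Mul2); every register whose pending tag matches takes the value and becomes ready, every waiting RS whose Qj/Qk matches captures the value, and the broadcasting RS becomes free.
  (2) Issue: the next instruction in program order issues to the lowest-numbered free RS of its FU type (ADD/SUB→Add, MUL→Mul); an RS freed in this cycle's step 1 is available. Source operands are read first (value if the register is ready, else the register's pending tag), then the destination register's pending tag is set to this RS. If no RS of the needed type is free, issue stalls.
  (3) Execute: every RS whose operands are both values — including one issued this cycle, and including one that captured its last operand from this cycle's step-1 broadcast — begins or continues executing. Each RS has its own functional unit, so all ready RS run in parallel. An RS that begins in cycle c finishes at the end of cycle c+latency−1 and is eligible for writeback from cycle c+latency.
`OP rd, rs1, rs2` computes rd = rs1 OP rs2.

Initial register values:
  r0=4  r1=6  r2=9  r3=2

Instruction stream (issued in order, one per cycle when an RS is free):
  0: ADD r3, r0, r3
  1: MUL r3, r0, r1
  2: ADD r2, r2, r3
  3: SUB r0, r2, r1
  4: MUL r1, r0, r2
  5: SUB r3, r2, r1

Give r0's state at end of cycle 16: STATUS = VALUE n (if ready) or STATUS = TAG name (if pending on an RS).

cycle 1: issue ADD r3<-Add1 // r0:4,r1:6,r2:9,r3:Add1
cycle 2: issue MUL r3<-Mul1 // r0:4,r1:6,r2:9,r3:Mul1
cycle 3: issue ADD r2<-Add2 // r0:4,r1:6,r2:Add2,r3:Mul1
cycle 4: CDB Add1=6; issue SUB r0<-Add1 // r0:Add1,r1:6,r2:Add2,r3:Mul1
cycle 5: issue MUL r1<-Mul2 // r0:Add1,r1:Mul2,r2:Add2,r3:Mul1
cycle 6: CDB Mul1=24; issue SUB r3<-Add3 // r0:Add1,r1:Mul2,r2:Add2,r3:Add3
cycle 7: - // r0:Add1,r1:Mul2,r2:Add2,r3:Add3
cycle 8: - // r0:Add1,r1:Mul2,r2:Add2,r3:Add3
cycle 9: CDB Add2=33 // r0:Add1,r1:Mul2,r2:33,r3:Add3
cycle 10: - // r0:Add1,r1:Mul2,r2:33,r3:Add3
cycle 11: - // r0:Add1,r1:Mul2,r2:33,r3:Add3
cycle 12: CDB Add1=27 // r0:27,r1:Mul2,r2:33,r3:Add3
cycle 13: - // r0:27,r1:Mul2,r2:33,r3:Add3
cycle 14: - // r0:27,r1:Mul2,r2:33,r3:Add3
cycle 15: - // r0:27,r1:Mul2,r2:33,r3:Add3
cycle 16: CDB Mul2=891 // r0:27,r1:891,r2:33,r3:Add3

STATUS = VALUE 27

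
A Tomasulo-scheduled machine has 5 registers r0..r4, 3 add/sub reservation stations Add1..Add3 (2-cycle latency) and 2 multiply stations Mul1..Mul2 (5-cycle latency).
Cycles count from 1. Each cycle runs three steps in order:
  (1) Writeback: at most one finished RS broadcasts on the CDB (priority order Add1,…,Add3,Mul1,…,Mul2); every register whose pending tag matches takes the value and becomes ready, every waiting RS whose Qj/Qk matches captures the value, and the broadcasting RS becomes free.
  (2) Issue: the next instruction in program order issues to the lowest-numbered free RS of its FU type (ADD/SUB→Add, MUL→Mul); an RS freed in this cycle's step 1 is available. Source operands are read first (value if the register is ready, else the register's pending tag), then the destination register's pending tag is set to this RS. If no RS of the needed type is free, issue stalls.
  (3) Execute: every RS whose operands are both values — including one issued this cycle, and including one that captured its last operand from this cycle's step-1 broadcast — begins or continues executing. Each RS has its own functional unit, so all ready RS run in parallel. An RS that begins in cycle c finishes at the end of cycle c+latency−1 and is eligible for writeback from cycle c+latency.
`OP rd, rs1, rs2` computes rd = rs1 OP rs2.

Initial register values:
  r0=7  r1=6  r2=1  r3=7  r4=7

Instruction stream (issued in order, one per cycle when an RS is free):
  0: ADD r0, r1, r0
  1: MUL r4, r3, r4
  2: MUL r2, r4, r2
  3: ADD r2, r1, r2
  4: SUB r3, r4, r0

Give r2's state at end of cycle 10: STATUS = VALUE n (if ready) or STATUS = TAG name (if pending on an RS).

STATUS = TAG Add1

cycle 1: issue ADD r0<-Add1 // r0:Add1,r1:6,r2:1,r3:7,r4:7
cycle 2: issue MUL r4<-Mul1 // r0:Add1,r1:6,r2:1,r3:7,r4:Mul1
cycle 3: CDB Add1=13; issue MUL r2<-Mul2 // r0:13,r1:6,r2:Mul2,r3:7,r4:Mul1
cycle 4: issue ADD r2<-Add1 // r0:13,r1:6,r2:Add1,r3:7,r4:Mul1
cycle 5: issue SUB r3<-Add2 // r0:13,r1:6,r2:Add1,r3:Add2,r4:Mul1
cycle 6: - // r0:13,r1:6,r2:Add1,r3:Add2,r4:Mul1
cycle 7: CDB Mul1=49 // r0:13,r1:6,r2:Add1,r3:Add2,r4:49
cycle 8: - // r0:13,r1:6,r2:Add1,r3:Add2,r4:49
cycle 9: CDB Add2=36 // r0:13,r1:6,r2:Add1,r3:36,r4:49
cycle 10: - // r0:13,r1:6,r2:Add1,r3:36,r4:49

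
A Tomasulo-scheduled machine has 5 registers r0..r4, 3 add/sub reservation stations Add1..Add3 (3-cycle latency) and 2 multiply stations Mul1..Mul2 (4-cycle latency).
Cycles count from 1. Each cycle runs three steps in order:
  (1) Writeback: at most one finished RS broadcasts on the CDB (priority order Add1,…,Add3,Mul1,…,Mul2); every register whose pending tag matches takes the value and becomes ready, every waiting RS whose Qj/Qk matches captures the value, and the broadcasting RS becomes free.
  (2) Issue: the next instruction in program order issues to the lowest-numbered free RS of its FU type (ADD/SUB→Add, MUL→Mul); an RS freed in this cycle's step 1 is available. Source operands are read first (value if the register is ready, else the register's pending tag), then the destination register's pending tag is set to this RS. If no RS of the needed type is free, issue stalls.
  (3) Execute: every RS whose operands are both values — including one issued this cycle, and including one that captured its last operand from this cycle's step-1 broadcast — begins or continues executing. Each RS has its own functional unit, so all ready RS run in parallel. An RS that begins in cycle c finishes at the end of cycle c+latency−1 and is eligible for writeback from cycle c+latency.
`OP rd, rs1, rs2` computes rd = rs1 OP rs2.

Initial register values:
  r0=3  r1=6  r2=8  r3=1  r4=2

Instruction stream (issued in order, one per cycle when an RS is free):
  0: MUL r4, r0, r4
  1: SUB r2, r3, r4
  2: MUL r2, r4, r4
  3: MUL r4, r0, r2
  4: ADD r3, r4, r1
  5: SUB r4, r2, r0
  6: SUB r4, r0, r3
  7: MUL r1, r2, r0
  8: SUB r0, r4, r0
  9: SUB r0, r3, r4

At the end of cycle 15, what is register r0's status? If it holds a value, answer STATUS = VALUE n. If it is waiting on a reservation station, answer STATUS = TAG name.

STATUS = TAG Add3

cycle 1: issue MUL r4<-Mul1 // r0:3,r1:6,r2:8,r3:1,r4:Mul1
cycle 2: issue SUB r2<-Add1 // r0:3,r1:6,r2:Add1,r3:1,r4:Mul1
cycle 3: issue MUL r2<-Mul2 // r0:3,r1:6,r2:Mul2,r3:1,r4:Mul1
cycle 4: stall // r0:3,r1:6,r2:Mul2,r3:1,r4:Mul1
cycle 5: CDB Mul1=6; issue MUL r4<-Mul1 // r0:3,r1:6,r2:Mul2,r3:1,r4:Mul1
cycle 6: issue ADD r3<-Add2 // r0:3,r1:6,r2:Mul2,r3:Add2,r4:Mul1
cycle 7: issue SUB r4<-Add3 // r0:3,r1:6,r2:Mul2,r3:Add2,r4:Add3
cycle 8: CDB Add1=-5; issue SUB r4<-Add1 // r0:3,r1:6,r2:Mul2,r3:Add2,r4:Add1
cycle 9: CDB Mul2=36; issue MUL r1<-Mul2 // r0:3,r1:Mul2,r2:36,r3:Add2,r4:Add1
cycle 10: stall // r0:3,r1:Mul2,r2:36,r3:Add2,r4:Add1
cycle 11: stall // r0:3,r1:Mul2,r2:36,r3:Add2,r4:Add1
cycle 12: CDB Add3=33; issue SUB r0<-Add3 // r0:Add3,r1:Mul2,r2:36,r3:Add2,r4:Add1
cycle 13: CDB Mul1=108; stall // r0:Add3,r1:Mul2,r2:36,r3:Add2,r4:Add1
cycle 14: CDB Mul2=108; stall // r0:Add3,r1:108,r2:36,r3:Add2,r4:Add1
cycle 15: stall // r0:Add3,r1:108,r2:36,r3:Add2,r4:Add1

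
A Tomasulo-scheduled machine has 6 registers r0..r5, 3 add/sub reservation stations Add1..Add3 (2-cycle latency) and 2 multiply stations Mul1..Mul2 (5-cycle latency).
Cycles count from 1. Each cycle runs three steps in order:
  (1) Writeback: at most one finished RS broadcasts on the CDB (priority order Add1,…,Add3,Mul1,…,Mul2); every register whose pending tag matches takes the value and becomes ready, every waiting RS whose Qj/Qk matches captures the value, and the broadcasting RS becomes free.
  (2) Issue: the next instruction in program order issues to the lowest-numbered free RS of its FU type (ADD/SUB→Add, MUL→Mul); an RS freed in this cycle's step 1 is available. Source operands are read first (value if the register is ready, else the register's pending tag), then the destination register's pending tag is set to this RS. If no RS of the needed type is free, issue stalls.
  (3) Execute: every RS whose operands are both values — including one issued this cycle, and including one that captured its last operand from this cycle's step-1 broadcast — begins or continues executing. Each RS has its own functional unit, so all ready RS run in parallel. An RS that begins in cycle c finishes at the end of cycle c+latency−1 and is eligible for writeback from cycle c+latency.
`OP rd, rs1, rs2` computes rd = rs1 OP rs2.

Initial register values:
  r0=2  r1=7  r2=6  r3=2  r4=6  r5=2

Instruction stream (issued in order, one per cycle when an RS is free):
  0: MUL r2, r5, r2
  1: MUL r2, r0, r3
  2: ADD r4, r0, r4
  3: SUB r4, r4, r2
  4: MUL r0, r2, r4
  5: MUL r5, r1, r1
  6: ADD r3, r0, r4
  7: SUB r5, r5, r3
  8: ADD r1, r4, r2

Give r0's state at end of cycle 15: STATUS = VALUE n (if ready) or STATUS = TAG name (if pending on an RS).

STATUS = VALUE 16

c1: issue MUL r2<-Mul1 | r0:2,r1:7,r2:Mul1,r3:2,r4:6,r5:2
c2: issue MUL r2<-Mul2 | r0:2,r1:7,r2:Mul2,r3:2,r4:6,r5:2
c3: issue ADD r4<-Add1 | r0:2,r1:7,r2:Mul2,r3:2,r4:Add1,r5:2
c4: issue SUB r4<-Add2 | r0:2,r1:7,r2:Mul2,r3:2,r4:Add2,r5:2
c5: CDB Add1=8; stall | r0:2,r1:7,r2:Mul2,r3:2,r4:Add2,r5:2
c6: CDB Mul1=12; issue MUL r0<-Mul1 | r0:Mul1,r1:7,r2:Mul2,r3:2,r4:Add2,r5:2
c7: CDB Mul2=4; issue MUL r5<-Mul2 | r0:Mul1,r1:7,r2:4,r3:2,r4:Add2,r5:Mul2
c8: issue ADD r3<-Add1 | r0:Mul1,r1:7,r2:4,r3:Add1,r4:Add2,r5:Mul2
c9: CDB Add2=4; issue SUB r5<-Add2 | r0:Mul1,r1:7,r2:4,r3:Add1,r4:4,r5:Add2
c10: issue ADD r1<-Add3 | r0:Mul1,r1:Add3,r2:4,r3:Add1,r4:4,r5:Add2
c11: - | r0:Mul1,r1:Add3,r2:4,r3:Add1,r4:4,r5:Add2
c12: CDB Add3=8 | r0:Mul1,r1:8,r2:4,r3:Add1,r4:4,r5:Add2
c13: CDB Mul2=49 | r0:Mul1,r1:8,r2:4,r3:Add1,r4:4,r5:Add2
c14: CDB Mul1=16 | r0:16,r1:8,r2:4,r3:Add1,r4:4,r5:Add2
c15: - | r0:16,r1:8,r2:4,r3:Add1,r4:4,r5:Add2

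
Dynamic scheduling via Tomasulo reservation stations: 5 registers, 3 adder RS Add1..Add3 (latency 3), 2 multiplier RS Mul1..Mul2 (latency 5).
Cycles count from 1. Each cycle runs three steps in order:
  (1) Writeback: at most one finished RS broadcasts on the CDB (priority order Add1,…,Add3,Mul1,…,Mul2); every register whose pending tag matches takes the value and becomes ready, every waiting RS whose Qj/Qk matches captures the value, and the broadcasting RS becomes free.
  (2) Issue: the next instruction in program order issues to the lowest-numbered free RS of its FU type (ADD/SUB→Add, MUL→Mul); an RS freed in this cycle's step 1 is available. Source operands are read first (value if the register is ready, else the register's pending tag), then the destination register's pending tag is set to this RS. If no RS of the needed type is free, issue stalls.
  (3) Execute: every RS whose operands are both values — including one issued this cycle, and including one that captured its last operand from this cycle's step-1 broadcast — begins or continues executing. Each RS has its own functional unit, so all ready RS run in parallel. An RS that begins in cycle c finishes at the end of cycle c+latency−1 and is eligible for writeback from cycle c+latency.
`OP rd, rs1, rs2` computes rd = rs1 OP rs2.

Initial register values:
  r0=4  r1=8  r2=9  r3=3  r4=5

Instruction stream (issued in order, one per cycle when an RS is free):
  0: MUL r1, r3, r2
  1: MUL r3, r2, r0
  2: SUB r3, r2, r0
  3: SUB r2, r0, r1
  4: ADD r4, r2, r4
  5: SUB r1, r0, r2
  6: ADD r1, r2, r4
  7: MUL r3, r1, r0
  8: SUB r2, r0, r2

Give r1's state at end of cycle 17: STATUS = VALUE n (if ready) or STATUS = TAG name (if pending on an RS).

cycle 1: issue MUL r1<-Mul1 // r0:4,r1:Mul1,r2:9,r3:3,r4:5
cycle 2: issue MUL r3<-Mul2 // r0:4,r1:Mul1,r2:9,r3:Mul2,r4:5
cycle 3: issue SUB r3<-Add1 // r0:4,r1:Mul1,r2:9,r3:Add1,r4:5
cycle 4: issue SUB r2<-Add2 // r0:4,r1:Mul1,r2:Add2,r3:Add1,r4:5
cycle 5: issue ADD r4<-Add3 // r0:4,r1:Mul1,r2:Add2,r3:Add1,r4:Add3
cycle 6: CDB Add1=5; issue SUB r1<-Add1 // r0:4,r1:Add1,r2:Add2,r3:5,r4:Add3
cycle 7: CDB Mul1=27; stall // r0:4,r1:Add1,r2:Add2,r3:5,r4:Add3
cycle 8: CDB Mul2=36; stall // r0:4,r1:Add1,r2:Add2,r3:5,r4:Add3
cycle 9: stall // r0:4,r1:Add1,r2:Add2,r3:5,r4:Add3
cycle 10: CDB Add2=-23; issue ADD r1<-Add2 // r0:4,r1:Add2,r2:-23,r3:5,r4:Add3
cycle 11: issue MUL r3<-Mul1 // r0:4,r1:Add2,r2:-23,r3:Mul1,r4:Add3
cycle 12: stall // r0:4,r1:Add2,r2:-23,r3:Mul1,r4:Add3
cycle 13: CDB Add1=27; issue SUB r2<-Add1 // r0:4,r1:Add2,r2:Add1,r3:Mul1,r4:Add3
cycle 14: CDB Add3=-18 // r0:4,r1:Add2,r2:Add1,r3:Mul1,r4:-18
cycle 15: - // r0:4,r1:Add2,r2:Add1,r3:Mul1,r4:-18
cycle 16: CDB Add1=27 // r0:4,r1:Add2,r2:27,r3:Mul1,r4:-18
cycle 17: CDB Add2=-41 // r0:4,r1:-41,r2:27,r3:Mul1,r4:-18

STATUS = VALUE -41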